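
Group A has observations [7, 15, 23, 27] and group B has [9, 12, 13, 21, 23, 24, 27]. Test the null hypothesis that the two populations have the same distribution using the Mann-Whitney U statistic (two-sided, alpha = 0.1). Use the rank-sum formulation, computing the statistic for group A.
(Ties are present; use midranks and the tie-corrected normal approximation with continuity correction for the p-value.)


Step 1: Combine and sort all 11 observations; assign midranks.
sorted (value, group): (7,X), (9,Y), (12,Y), (13,Y), (15,X), (21,Y), (23,X), (23,Y), (24,Y), (27,X), (27,Y)
ranks: 7->1, 9->2, 12->3, 13->4, 15->5, 21->6, 23->7.5, 23->7.5, 24->9, 27->10.5, 27->10.5
Step 2: Rank sum for X: R1 = 1 + 5 + 7.5 + 10.5 = 24.
Step 3: U_X = R1 - n1(n1+1)/2 = 24 - 4*5/2 = 24 - 10 = 14.
       U_Y = n1*n2 - U_X = 28 - 14 = 14.
Step 4: Ties are present, so use the tie-corrected normal approximation (with continuity correction) for the p-value.
Step 5: p-value = 1.000000; compare to alpha = 0.1. fail to reject H0.

U_X = 14, p = 1.000000, fail to reject H0 at alpha = 0.1.


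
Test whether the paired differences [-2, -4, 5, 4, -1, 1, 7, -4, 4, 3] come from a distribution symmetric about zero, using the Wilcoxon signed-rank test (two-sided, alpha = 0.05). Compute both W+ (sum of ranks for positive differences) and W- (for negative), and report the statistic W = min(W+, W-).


Step 1: Drop any zero differences (none here) and take |d_i|.
|d| = [2, 4, 5, 4, 1, 1, 7, 4, 4, 3]
Step 2: Midrank |d_i| (ties get averaged ranks).
ranks: |2|->3, |4|->6.5, |5|->9, |4|->6.5, |1|->1.5, |1|->1.5, |7|->10, |4|->6.5, |4|->6.5, |3|->4
Step 3: Attach original signs; sum ranks with positive sign and with negative sign.
W+ = 9 + 6.5 + 1.5 + 10 + 6.5 + 4 = 37.5
W- = 3 + 6.5 + 1.5 + 6.5 = 17.5
(Check: W+ + W- = 55 should equal n(n+1)/2 = 55.)
Step 4: Test statistic W = min(W+, W-) = 17.5.
Step 5: Ties in |d|, so use the tie-corrected normal approximation.
        E[W] = n(n+1)/4 = 10*11/4 = 27.5.
        Tie groups: |d|=1 (t=2), |d|=4 (t=4); sum(t^3 - t) = 66.
        Var[W] = n(n+1)(2n+1)/24 - sum(t^3-t)/48 = 2310/24 - 66/48 = 94.875.
        z = (W - E[W]) / sqrt(Var[W]) = (17.5 - 27.5) / 9.7404 = -1.0267.
        Two-sided p = 2*Phi(z) = 0.304583.
Step 6: alpha = 0.05. fail to reject H0.

W+ = 37.5, W- = 17.5, W = min = 17.5, p = 0.304583, fail to reject H0.


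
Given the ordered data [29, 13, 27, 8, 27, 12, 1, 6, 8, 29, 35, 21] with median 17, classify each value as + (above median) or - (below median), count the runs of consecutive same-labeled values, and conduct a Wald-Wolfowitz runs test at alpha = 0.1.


Step 1: Compute median = 17; label A = above, B = below.
Labels in order: ABABABBBBAAA  (n_A = 6, n_B = 6)
Step 2: Count runs R = 7.
Step 3: Under H0 (random ordering), E[R] = 2*n_A*n_B/(n_A+n_B) + 1 = 2*6*6/12 + 1 = 7.0000.
        Var[R] = 2*n_A*n_B*(2*n_A*n_B - n_A - n_B) / ((n_A+n_B)^2 * (n_A+n_B-1)) = 4320/1584 = 2.7273.
        SD[R] = 1.6514.
Step 4: R = E[R], so z = 0 with no continuity correction.
Step 5: Two-sided p-value via normal approximation = 2*(1 - Phi(|z|)) = 1.000000.
Step 6: alpha = 0.1. fail to reject H0.

R = 7, z = 0.0000, p = 1.000000, fail to reject H0.


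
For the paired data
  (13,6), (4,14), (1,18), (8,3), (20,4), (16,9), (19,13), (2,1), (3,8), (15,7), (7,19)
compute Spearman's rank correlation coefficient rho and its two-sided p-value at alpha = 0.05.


Step 1: Rank x and y separately (midranks; no ties here).
rank(x): 13->7, 4->4, 1->1, 8->6, 20->11, 16->9, 19->10, 2->2, 3->3, 15->8, 7->5
rank(y): 6->4, 14->9, 18->10, 3->2, 4->3, 9->7, 13->8, 1->1, 8->6, 7->5, 19->11
Step 2: d_i = R_x(i) - R_y(i); compute d_i^2.
  (7-4)^2=9, (4-9)^2=25, (1-10)^2=81, (6-2)^2=16, (11-3)^2=64, (9-7)^2=4, (10-8)^2=4, (2-1)^2=1, (3-6)^2=9, (8-5)^2=9, (5-11)^2=36
sum(d^2) = 258.
Step 3: rho = 1 - 6*258 / (11*(11^2 - 1)) = 1 - 1548/1320 = -0.172727.
Step 4: Under H0, t = rho * sqrt((n-2)/(1-rho^2)) = -0.5261 ~ t(9).
Step 5: Two-sided p-value from the t-distribution with 9 df = 0.611542.
Step 6: alpha = 0.05. fail to reject H0.

rho = -0.1727, p = 0.611542, fail to reject H0 at alpha = 0.05.


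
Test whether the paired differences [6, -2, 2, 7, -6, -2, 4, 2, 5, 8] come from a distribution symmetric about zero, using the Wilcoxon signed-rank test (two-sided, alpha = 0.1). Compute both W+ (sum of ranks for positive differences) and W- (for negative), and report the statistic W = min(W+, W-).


Step 1: Drop any zero differences (none here) and take |d_i|.
|d| = [6, 2, 2, 7, 6, 2, 4, 2, 5, 8]
Step 2: Midrank |d_i| (ties get averaged ranks).
ranks: |6|->7.5, |2|->2.5, |2|->2.5, |7|->9, |6|->7.5, |2|->2.5, |4|->5, |2|->2.5, |5|->6, |8|->10
Step 3: Attach original signs; sum ranks with positive sign and with negative sign.
W+ = 7.5 + 2.5 + 9 + 5 + 2.5 + 6 + 10 = 42.5
W- = 2.5 + 7.5 + 2.5 = 12.5
(Check: W+ + W- = 55 should equal n(n+1)/2 = 55.)
Step 4: Test statistic W = min(W+, W-) = 12.5.
Step 5: Ties in |d|, so use the tie-corrected normal approximation.
        E[W] = n(n+1)/4 = 10*11/4 = 27.5.
        Tie groups: |d|=2 (t=4), |d|=6 (t=2); sum(t^3 - t) = 66.
        Var[W] = n(n+1)(2n+1)/24 - sum(t^3-t)/48 = 2310/24 - 66/48 = 94.875.
        z = (W - E[W]) / sqrt(Var[W]) = (12.5 - 27.5) / 9.7404 = -1.5400.
        Two-sided p = 2*Phi(z) = 0.123565.
Step 6: alpha = 0.1. fail to reject H0.

W+ = 42.5, W- = 12.5, W = min = 12.5, p = 0.123565, fail to reject H0.


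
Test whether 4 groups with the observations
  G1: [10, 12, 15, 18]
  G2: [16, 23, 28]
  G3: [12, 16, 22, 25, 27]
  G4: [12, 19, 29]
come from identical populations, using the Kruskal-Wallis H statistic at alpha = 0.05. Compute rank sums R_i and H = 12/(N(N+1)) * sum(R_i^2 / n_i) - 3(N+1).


Step 1: Combine all N = 15 observations and assign midranks.
sorted (value, group, rank): (10,G1,1), (12,G1,3), (12,G3,3), (12,G4,3), (15,G1,5), (16,G2,6.5), (16,G3,6.5), (18,G1,8), (19,G4,9), (22,G3,10), (23,G2,11), (25,G3,12), (27,G3,13), (28,G2,14), (29,G4,15)
Step 2: Sum ranks within each group.
R_1 = 17 (n_1 = 4)
R_2 = 31.5 (n_2 = 3)
R_3 = 44.5 (n_3 = 5)
R_4 = 27 (n_4 = 3)
Step 3: H = 12/(N(N+1)) * sum(R_i^2/n_i) - 3(N+1)
     = 12/(15*16) * (17^2/4 + 31.5^2/3 + 44.5^2/5 + 27^2/3) - 3*16
     = 0.050000 * 1042.05 - 48
     = 4.102500.
Step 4: Ties present; correction factor C = 1 - 30/(15^3 - 15) = 0.991071. Corrected H = 4.102500 / 0.991071 = 4.139459.
Step 5: Under H0, H ~ chi^2(3); p-value = 0.246793.
Step 6: alpha = 0.05. fail to reject H0.

H = 4.1395, df = 3, p = 0.246793, fail to reject H0.


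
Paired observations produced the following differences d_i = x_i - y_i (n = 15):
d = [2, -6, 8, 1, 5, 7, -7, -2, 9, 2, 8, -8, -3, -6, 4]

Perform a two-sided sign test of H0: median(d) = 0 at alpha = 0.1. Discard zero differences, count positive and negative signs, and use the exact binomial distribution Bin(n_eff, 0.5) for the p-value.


Step 1: Discard zero differences. Original n = 15; n_eff = number of nonzero differences = 15.
Nonzero differences (with sign): +2, -6, +8, +1, +5, +7, -7, -2, +9, +2, +8, -8, -3, -6, +4
Step 2: Count signs: positive = 9, negative = 6.
Step 3: Under H0: P(positive) = 0.5, so the number of positives S ~ Bin(15, 0.5).
Step 4: Two-sided exact p-value = sum of Bin(15,0.5) probabilities at or below the observed probability = 0.607239.
Step 5: alpha = 0.1. fail to reject H0.

n_eff = 15, pos = 9, neg = 6, p = 0.607239, fail to reject H0.


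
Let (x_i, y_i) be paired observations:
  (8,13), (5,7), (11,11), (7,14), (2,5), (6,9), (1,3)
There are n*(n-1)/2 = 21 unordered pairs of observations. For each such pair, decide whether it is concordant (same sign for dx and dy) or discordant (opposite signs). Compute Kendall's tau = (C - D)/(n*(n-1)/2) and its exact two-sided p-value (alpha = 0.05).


Step 1: Enumerate the 21 unordered pairs (i,j) with i<j and classify each by sign(x_j-x_i) * sign(y_j-y_i).
  (1,2):dx=-3,dy=-6->C; (1,3):dx=+3,dy=-2->D; (1,4):dx=-1,dy=+1->D; (1,5):dx=-6,dy=-8->C
  (1,6):dx=-2,dy=-4->C; (1,7):dx=-7,dy=-10->C; (2,3):dx=+6,dy=+4->C; (2,4):dx=+2,dy=+7->C
  (2,5):dx=-3,dy=-2->C; (2,6):dx=+1,dy=+2->C; (2,7):dx=-4,dy=-4->C; (3,4):dx=-4,dy=+3->D
  (3,5):dx=-9,dy=-6->C; (3,6):dx=-5,dy=-2->C; (3,7):dx=-10,dy=-8->C; (4,5):dx=-5,dy=-9->C
  (4,6):dx=-1,dy=-5->C; (4,7):dx=-6,dy=-11->C; (5,6):dx=+4,dy=+4->C; (5,7):dx=-1,dy=-2->C
  (6,7):dx=-5,dy=-6->C
Step 2: C = 18, D = 3, total pairs = 21.
Step 3: tau = (C - D)/(n(n-1)/2) = (18 - 3)/21 = 0.714286.
Step 4: Exact two-sided p-value (enumerate n! = 5040 permutations of y under H0): p = 0.030159.
Step 5: alpha = 0.05. reject H0.

tau_b = 0.7143 (C=18, D=3), p = 0.030159, reject H0.


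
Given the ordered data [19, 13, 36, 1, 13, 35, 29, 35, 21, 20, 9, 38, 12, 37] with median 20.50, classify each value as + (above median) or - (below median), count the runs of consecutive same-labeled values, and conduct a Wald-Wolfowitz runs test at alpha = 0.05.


Step 1: Compute median = 20.50; label A = above, B = below.
Labels in order: BBABBAAAABBABA  (n_A = 7, n_B = 7)
Step 2: Count runs R = 8.
Step 3: Under H0 (random ordering), E[R] = 2*n_A*n_B/(n_A+n_B) + 1 = 2*7*7/14 + 1 = 8.0000.
        Var[R] = 2*n_A*n_B*(2*n_A*n_B - n_A - n_B) / ((n_A+n_B)^2 * (n_A+n_B-1)) = 8232/2548 = 3.2308.
        SD[R] = 1.7974.
Step 4: R = E[R], so z = 0 with no continuity correction.
Step 5: Two-sided p-value via normal approximation = 2*(1 - Phi(|z|)) = 1.000000.
Step 6: alpha = 0.05. fail to reject H0.

R = 8, z = 0.0000, p = 1.000000, fail to reject H0.


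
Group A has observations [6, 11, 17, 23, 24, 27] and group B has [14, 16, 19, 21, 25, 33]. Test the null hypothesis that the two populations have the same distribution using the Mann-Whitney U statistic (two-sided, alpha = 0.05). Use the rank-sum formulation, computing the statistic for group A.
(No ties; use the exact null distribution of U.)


Step 1: Combine and sort all 12 observations; assign midranks.
sorted (value, group): (6,X), (11,X), (14,Y), (16,Y), (17,X), (19,Y), (21,Y), (23,X), (24,X), (25,Y), (27,X), (33,Y)
ranks: 6->1, 11->2, 14->3, 16->4, 17->5, 19->6, 21->7, 23->8, 24->9, 25->10, 27->11, 33->12
Step 2: Rank sum for X: R1 = 1 + 2 + 5 + 8 + 9 + 11 = 36.
Step 3: U_X = R1 - n1(n1+1)/2 = 36 - 6*7/2 = 36 - 21 = 15.
       U_Y = n1*n2 - U_X = 36 - 15 = 21.
Step 4: No ties, so the exact null distribution of U (based on enumerating the C(12,6) = 924 equally likely rank assignments) gives the two-sided p-value.
Step 5: p-value = 0.699134; compare to alpha = 0.05. fail to reject H0.

U_X = 15, p = 0.699134, fail to reject H0 at alpha = 0.05.


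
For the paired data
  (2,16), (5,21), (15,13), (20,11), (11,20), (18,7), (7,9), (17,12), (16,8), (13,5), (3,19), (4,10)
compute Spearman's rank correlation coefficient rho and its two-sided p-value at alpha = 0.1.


Step 1: Rank x and y separately (midranks; no ties here).
rank(x): 2->1, 5->4, 15->8, 20->12, 11->6, 18->11, 7->5, 17->10, 16->9, 13->7, 3->2, 4->3
rank(y): 16->9, 21->12, 13->8, 11->6, 20->11, 7->2, 9->4, 12->7, 8->3, 5->1, 19->10, 10->5
Step 2: d_i = R_x(i) - R_y(i); compute d_i^2.
  (1-9)^2=64, (4-12)^2=64, (8-8)^2=0, (12-6)^2=36, (6-11)^2=25, (11-2)^2=81, (5-4)^2=1, (10-7)^2=9, (9-3)^2=36, (7-1)^2=36, (2-10)^2=64, (3-5)^2=4
sum(d^2) = 420.
Step 3: rho = 1 - 6*420 / (12*(12^2 - 1)) = 1 - 2520/1716 = -0.468531.
Step 4: Under H0, t = rho * sqrt((n-2)/(1-rho^2)) = -1.6771 ~ t(10).
Step 5: Two-sided p-value from the t-distribution with 10 df = 0.124455.
Step 6: alpha = 0.1. fail to reject H0.

rho = -0.4685, p = 0.124455, fail to reject H0 at alpha = 0.1.


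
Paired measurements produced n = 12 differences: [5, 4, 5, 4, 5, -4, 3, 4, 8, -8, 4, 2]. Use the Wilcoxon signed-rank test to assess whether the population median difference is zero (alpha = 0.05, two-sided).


Step 1: Drop any zero differences (none here) and take |d_i|.
|d| = [5, 4, 5, 4, 5, 4, 3, 4, 8, 8, 4, 2]
Step 2: Midrank |d_i| (ties get averaged ranks).
ranks: |5|->9, |4|->5, |5|->9, |4|->5, |5|->9, |4|->5, |3|->2, |4|->5, |8|->11.5, |8|->11.5, |4|->5, |2|->1
Step 3: Attach original signs; sum ranks with positive sign and with negative sign.
W+ = 9 + 5 + 9 + 5 + 9 + 2 + 5 + 11.5 + 5 + 1 = 61.5
W- = 5 + 11.5 = 16.5
(Check: W+ + W- = 78 should equal n(n+1)/2 = 78.)
Step 4: Test statistic W = min(W+, W-) = 16.5.
Step 5: Ties in |d|, so use the tie-corrected normal approximation.
        E[W] = n(n+1)/4 = 12*13/4 = 39.
        Tie groups: |d|=4 (t=5), |d|=5 (t=3), |d|=8 (t=2); sum(t^3 - t) = 150.
        Var[W] = n(n+1)(2n+1)/24 - sum(t^3-t)/48 = 3900/24 - 150/48 = 159.375.
        z = (W - E[W]) / sqrt(Var[W]) = (16.5 - 39) / 12.6244 = -1.7823.
        Two-sided p = 2*Phi(z) = 0.074706.
Step 6: alpha = 0.05. fail to reject H0.

W+ = 61.5, W- = 16.5, W = min = 16.5, p = 0.074706, fail to reject H0.


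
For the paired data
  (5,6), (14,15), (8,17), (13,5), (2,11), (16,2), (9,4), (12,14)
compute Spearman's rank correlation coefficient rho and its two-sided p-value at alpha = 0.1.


Step 1: Rank x and y separately (midranks; no ties here).
rank(x): 5->2, 14->7, 8->3, 13->6, 2->1, 16->8, 9->4, 12->5
rank(y): 6->4, 15->7, 17->8, 5->3, 11->5, 2->1, 4->2, 14->6
Step 2: d_i = R_x(i) - R_y(i); compute d_i^2.
  (2-4)^2=4, (7-7)^2=0, (3-8)^2=25, (6-3)^2=9, (1-5)^2=16, (8-1)^2=49, (4-2)^2=4, (5-6)^2=1
sum(d^2) = 108.
Step 3: rho = 1 - 6*108 / (8*(8^2 - 1)) = 1 - 648/504 = -0.285714.
Step 4: Under H0, t = rho * sqrt((n-2)/(1-rho^2)) = -0.7303 ~ t(6).
Step 5: Two-sided p-value from the t-distribution with 6 df = 0.492726.
Step 6: alpha = 0.1. fail to reject H0.

rho = -0.2857, p = 0.492726, fail to reject H0 at alpha = 0.1.


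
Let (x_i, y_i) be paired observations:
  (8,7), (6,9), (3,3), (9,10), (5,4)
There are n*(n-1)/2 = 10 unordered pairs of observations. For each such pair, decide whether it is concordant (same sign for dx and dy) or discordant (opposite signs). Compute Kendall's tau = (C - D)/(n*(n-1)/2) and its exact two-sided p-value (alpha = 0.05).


Step 1: Enumerate the 10 unordered pairs (i,j) with i<j and classify each by sign(x_j-x_i) * sign(y_j-y_i).
  (1,2):dx=-2,dy=+2->D; (1,3):dx=-5,dy=-4->C; (1,4):dx=+1,dy=+3->C; (1,5):dx=-3,dy=-3->C
  (2,3):dx=-3,dy=-6->C; (2,4):dx=+3,dy=+1->C; (2,5):dx=-1,dy=-5->C; (3,4):dx=+6,dy=+7->C
  (3,5):dx=+2,dy=+1->C; (4,5):dx=-4,dy=-6->C
Step 2: C = 9, D = 1, total pairs = 10.
Step 3: tau = (C - D)/(n(n-1)/2) = (9 - 1)/10 = 0.800000.
Step 4: Exact two-sided p-value (enumerate n! = 120 permutations of y under H0): p = 0.083333.
Step 5: alpha = 0.05. fail to reject H0.

tau_b = 0.8000 (C=9, D=1), p = 0.083333, fail to reject H0.


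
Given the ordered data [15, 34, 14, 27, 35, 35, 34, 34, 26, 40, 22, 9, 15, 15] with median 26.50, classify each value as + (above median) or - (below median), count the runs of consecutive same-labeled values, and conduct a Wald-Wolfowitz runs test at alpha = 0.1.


Step 1: Compute median = 26.50; label A = above, B = below.
Labels in order: BABAAAAABABBBB  (n_A = 7, n_B = 7)
Step 2: Count runs R = 7.
Step 3: Under H0 (random ordering), E[R] = 2*n_A*n_B/(n_A+n_B) + 1 = 2*7*7/14 + 1 = 8.0000.
        Var[R] = 2*n_A*n_B*(2*n_A*n_B - n_A - n_B) / ((n_A+n_B)^2 * (n_A+n_B-1)) = 8232/2548 = 3.2308.
        SD[R] = 1.7974.
Step 4: Continuity-corrected z = (R + 0.5 - E[R]) / SD[R] = (7 + 0.5 - 8.0000) / 1.7974 = -0.2782.
Step 5: Two-sided p-value via normal approximation = 2*(1 - Phi(|z|)) = 0.780879.
Step 6: alpha = 0.1. fail to reject H0.

R = 7, z = -0.2782, p = 0.780879, fail to reject H0.


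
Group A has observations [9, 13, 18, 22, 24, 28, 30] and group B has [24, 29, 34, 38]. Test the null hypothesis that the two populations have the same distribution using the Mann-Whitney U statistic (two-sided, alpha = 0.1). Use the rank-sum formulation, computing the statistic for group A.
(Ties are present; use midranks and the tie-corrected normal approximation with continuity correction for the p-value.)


Step 1: Combine and sort all 11 observations; assign midranks.
sorted (value, group): (9,X), (13,X), (18,X), (22,X), (24,X), (24,Y), (28,X), (29,Y), (30,X), (34,Y), (38,Y)
ranks: 9->1, 13->2, 18->3, 22->4, 24->5.5, 24->5.5, 28->7, 29->8, 30->9, 34->10, 38->11
Step 2: Rank sum for X: R1 = 1 + 2 + 3 + 4 + 5.5 + 7 + 9 = 31.5.
Step 3: U_X = R1 - n1(n1+1)/2 = 31.5 - 7*8/2 = 31.5 - 28 = 3.5.
       U_Y = n1*n2 - U_X = 28 - 3.5 = 24.5.
Step 4: Ties are present, so use the tie-corrected normal approximation (with continuity correction) for the p-value.
Step 5: p-value = 0.058207; compare to alpha = 0.1. reject H0.

U_X = 3.5, p = 0.058207, reject H0 at alpha = 0.1.


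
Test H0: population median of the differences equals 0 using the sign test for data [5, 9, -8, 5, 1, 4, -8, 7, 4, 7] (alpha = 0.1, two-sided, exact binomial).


Step 1: Discard zero differences. Original n = 10; n_eff = number of nonzero differences = 10.
Nonzero differences (with sign): +5, +9, -8, +5, +1, +4, -8, +7, +4, +7
Step 2: Count signs: positive = 8, negative = 2.
Step 3: Under H0: P(positive) = 0.5, so the number of positives S ~ Bin(10, 0.5).
Step 4: Two-sided exact p-value = sum of Bin(10,0.5) probabilities at or below the observed probability = 0.109375.
Step 5: alpha = 0.1. fail to reject H0.

n_eff = 10, pos = 8, neg = 2, p = 0.109375, fail to reject H0.


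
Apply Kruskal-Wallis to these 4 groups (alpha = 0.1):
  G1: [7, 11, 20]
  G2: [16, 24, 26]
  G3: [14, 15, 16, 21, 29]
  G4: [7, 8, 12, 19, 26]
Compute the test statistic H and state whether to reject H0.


Step 1: Combine all N = 16 observations and assign midranks.
sorted (value, group, rank): (7,G1,1.5), (7,G4,1.5), (8,G4,3), (11,G1,4), (12,G4,5), (14,G3,6), (15,G3,7), (16,G2,8.5), (16,G3,8.5), (19,G4,10), (20,G1,11), (21,G3,12), (24,G2,13), (26,G2,14.5), (26,G4,14.5), (29,G3,16)
Step 2: Sum ranks within each group.
R_1 = 16.5 (n_1 = 3)
R_2 = 36 (n_2 = 3)
R_3 = 49.5 (n_3 = 5)
R_4 = 34 (n_4 = 5)
Step 3: H = 12/(N(N+1)) * sum(R_i^2/n_i) - 3(N+1)
     = 12/(16*17) * (16.5^2/3 + 36^2/3 + 49.5^2/5 + 34^2/5) - 3*17
     = 0.044118 * 1244 - 51
     = 3.882353.
Step 4: Ties present; correction factor C = 1 - 18/(16^3 - 16) = 0.995588. Corrected H = 3.882353 / 0.995588 = 3.899557.
Step 5: Under H0, H ~ chi^2(3); p-value = 0.272516.
Step 6: alpha = 0.1. fail to reject H0.

H = 3.8996, df = 3, p = 0.272516, fail to reject H0.


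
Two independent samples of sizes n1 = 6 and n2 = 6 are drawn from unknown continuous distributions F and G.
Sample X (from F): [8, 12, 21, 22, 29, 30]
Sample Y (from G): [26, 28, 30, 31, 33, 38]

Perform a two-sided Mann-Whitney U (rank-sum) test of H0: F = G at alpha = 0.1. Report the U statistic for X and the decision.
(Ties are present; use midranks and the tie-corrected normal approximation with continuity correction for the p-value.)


Step 1: Combine and sort all 12 observations; assign midranks.
sorted (value, group): (8,X), (12,X), (21,X), (22,X), (26,Y), (28,Y), (29,X), (30,X), (30,Y), (31,Y), (33,Y), (38,Y)
ranks: 8->1, 12->2, 21->3, 22->4, 26->5, 28->6, 29->7, 30->8.5, 30->8.5, 31->10, 33->11, 38->12
Step 2: Rank sum for X: R1 = 1 + 2 + 3 + 4 + 7 + 8.5 = 25.5.
Step 3: U_X = R1 - n1(n1+1)/2 = 25.5 - 6*7/2 = 25.5 - 21 = 4.5.
       U_Y = n1*n2 - U_X = 36 - 4.5 = 31.5.
Step 4: Ties are present, so use the tie-corrected normal approximation (with continuity correction) for the p-value.
Step 5: p-value = 0.037041; compare to alpha = 0.1. reject H0.

U_X = 4.5, p = 0.037041, reject H0 at alpha = 0.1.


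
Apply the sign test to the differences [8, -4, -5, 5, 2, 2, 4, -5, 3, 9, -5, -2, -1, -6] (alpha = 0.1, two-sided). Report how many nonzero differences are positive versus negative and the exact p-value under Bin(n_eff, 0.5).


Step 1: Discard zero differences. Original n = 14; n_eff = number of nonzero differences = 14.
Nonzero differences (with sign): +8, -4, -5, +5, +2, +2, +4, -5, +3, +9, -5, -2, -1, -6
Step 2: Count signs: positive = 7, negative = 7.
Step 3: Under H0: P(positive) = 0.5, so the number of positives S ~ Bin(14, 0.5).
Step 4: Two-sided exact p-value = sum of Bin(14,0.5) probabilities at or below the observed probability = 1.000000.
Step 5: alpha = 0.1. fail to reject H0.

n_eff = 14, pos = 7, neg = 7, p = 1.000000, fail to reject H0.


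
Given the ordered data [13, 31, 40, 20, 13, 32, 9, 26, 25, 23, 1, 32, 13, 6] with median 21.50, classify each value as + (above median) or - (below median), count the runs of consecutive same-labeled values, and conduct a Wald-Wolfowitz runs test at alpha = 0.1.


Step 1: Compute median = 21.50; label A = above, B = below.
Labels in order: BAABBABAAABABB  (n_A = 7, n_B = 7)
Step 2: Count runs R = 9.
Step 3: Under H0 (random ordering), E[R] = 2*n_A*n_B/(n_A+n_B) + 1 = 2*7*7/14 + 1 = 8.0000.
        Var[R] = 2*n_A*n_B*(2*n_A*n_B - n_A - n_B) / ((n_A+n_B)^2 * (n_A+n_B-1)) = 8232/2548 = 3.2308.
        SD[R] = 1.7974.
Step 4: Continuity-corrected z = (R - 0.5 - E[R]) / SD[R] = (9 - 0.5 - 8.0000) / 1.7974 = 0.2782.
Step 5: Two-sided p-value via normal approximation = 2*(1 - Phi(|z|)) = 0.780879.
Step 6: alpha = 0.1. fail to reject H0.

R = 9, z = 0.2782, p = 0.780879, fail to reject H0.


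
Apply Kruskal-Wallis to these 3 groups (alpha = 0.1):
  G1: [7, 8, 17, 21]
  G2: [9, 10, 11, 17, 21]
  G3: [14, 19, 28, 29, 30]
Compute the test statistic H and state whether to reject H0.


Step 1: Combine all N = 14 observations and assign midranks.
sorted (value, group, rank): (7,G1,1), (8,G1,2), (9,G2,3), (10,G2,4), (11,G2,5), (14,G3,6), (17,G1,7.5), (17,G2,7.5), (19,G3,9), (21,G1,10.5), (21,G2,10.5), (28,G3,12), (29,G3,13), (30,G3,14)
Step 2: Sum ranks within each group.
R_1 = 21 (n_1 = 4)
R_2 = 30 (n_2 = 5)
R_3 = 54 (n_3 = 5)
Step 3: H = 12/(N(N+1)) * sum(R_i^2/n_i) - 3(N+1)
     = 12/(14*15) * (21^2/4 + 30^2/5 + 54^2/5) - 3*15
     = 0.057143 * 873.45 - 45
     = 4.911429.
Step 4: Ties present; correction factor C = 1 - 12/(14^3 - 14) = 0.995604. Corrected H = 4.911429 / 0.995604 = 4.933113.
Step 5: Under H0, H ~ chi^2(2); p-value = 0.084877.
Step 6: alpha = 0.1. reject H0.

H = 4.9331, df = 2, p = 0.084877, reject H0.


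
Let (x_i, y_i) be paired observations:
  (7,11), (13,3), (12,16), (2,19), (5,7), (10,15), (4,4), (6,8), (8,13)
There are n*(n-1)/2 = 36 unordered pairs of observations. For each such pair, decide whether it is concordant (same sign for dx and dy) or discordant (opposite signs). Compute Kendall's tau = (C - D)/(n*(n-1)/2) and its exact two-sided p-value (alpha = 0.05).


Step 1: Enumerate the 36 unordered pairs (i,j) with i<j and classify each by sign(x_j-x_i) * sign(y_j-y_i).
  (1,2):dx=+6,dy=-8->D; (1,3):dx=+5,dy=+5->C; (1,4):dx=-5,dy=+8->D; (1,5):dx=-2,dy=-4->C
  (1,6):dx=+3,dy=+4->C; (1,7):dx=-3,dy=-7->C; (1,8):dx=-1,dy=-3->C; (1,9):dx=+1,dy=+2->C
  (2,3):dx=-1,dy=+13->D; (2,4):dx=-11,dy=+16->D; (2,5):dx=-8,dy=+4->D; (2,6):dx=-3,dy=+12->D
  (2,7):dx=-9,dy=+1->D; (2,8):dx=-7,dy=+5->D; (2,9):dx=-5,dy=+10->D; (3,4):dx=-10,dy=+3->D
  (3,5):dx=-7,dy=-9->C; (3,6):dx=-2,dy=-1->C; (3,7):dx=-8,dy=-12->C; (3,8):dx=-6,dy=-8->C
  (3,9):dx=-4,dy=-3->C; (4,5):dx=+3,dy=-12->D; (4,6):dx=+8,dy=-4->D; (4,7):dx=+2,dy=-15->D
  (4,8):dx=+4,dy=-11->D; (4,9):dx=+6,dy=-6->D; (5,6):dx=+5,dy=+8->C; (5,7):dx=-1,dy=-3->C
  (5,8):dx=+1,dy=+1->C; (5,9):dx=+3,dy=+6->C; (6,7):dx=-6,dy=-11->C; (6,8):dx=-4,dy=-7->C
  (6,9):dx=-2,dy=-2->C; (7,8):dx=+2,dy=+4->C; (7,9):dx=+4,dy=+9->C; (8,9):dx=+2,dy=+5->C
Step 2: C = 21, D = 15, total pairs = 36.
Step 3: tau = (C - D)/(n(n-1)/2) = (21 - 15)/36 = 0.166667.
Step 4: Exact two-sided p-value (enumerate n! = 362880 permutations of y under H0): p = 0.612202.
Step 5: alpha = 0.05. fail to reject H0.

tau_b = 0.1667 (C=21, D=15), p = 0.612202, fail to reject H0.


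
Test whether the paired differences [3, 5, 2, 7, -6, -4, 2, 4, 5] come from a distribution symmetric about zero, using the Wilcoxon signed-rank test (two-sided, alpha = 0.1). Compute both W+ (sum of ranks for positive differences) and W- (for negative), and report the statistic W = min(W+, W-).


Step 1: Drop any zero differences (none here) and take |d_i|.
|d| = [3, 5, 2, 7, 6, 4, 2, 4, 5]
Step 2: Midrank |d_i| (ties get averaged ranks).
ranks: |3|->3, |5|->6.5, |2|->1.5, |7|->9, |6|->8, |4|->4.5, |2|->1.5, |4|->4.5, |5|->6.5
Step 3: Attach original signs; sum ranks with positive sign and with negative sign.
W+ = 3 + 6.5 + 1.5 + 9 + 1.5 + 4.5 + 6.5 = 32.5
W- = 8 + 4.5 = 12.5
(Check: W+ + W- = 45 should equal n(n+1)/2 = 45.)
Step 4: Test statistic W = min(W+, W-) = 12.5.
Step 5: Ties in |d|, so use the tie-corrected normal approximation.
        E[W] = n(n+1)/4 = 9*10/4 = 22.5.
        Tie groups: |d|=2 (t=2), |d|=4 (t=2), |d|=5 (t=2); sum(t^3 - t) = 18.
        Var[W] = n(n+1)(2n+1)/24 - sum(t^3-t)/48 = 1710/24 - 18/48 = 70.875.
        z = (W - E[W]) / sqrt(Var[W]) = (12.5 - 22.5) / 8.4187 = -1.1878.
        Two-sided p = 2*Phi(z) = 0.234901.
Step 6: alpha = 0.1. fail to reject H0.

W+ = 32.5, W- = 12.5, W = min = 12.5, p = 0.234901, fail to reject H0.


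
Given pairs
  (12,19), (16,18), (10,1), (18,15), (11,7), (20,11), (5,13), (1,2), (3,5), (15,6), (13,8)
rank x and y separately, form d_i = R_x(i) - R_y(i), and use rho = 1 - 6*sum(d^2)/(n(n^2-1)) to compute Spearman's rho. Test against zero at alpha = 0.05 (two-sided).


Step 1: Rank x and y separately (midranks; no ties here).
rank(x): 12->6, 16->9, 10->4, 18->10, 11->5, 20->11, 5->3, 1->1, 3->2, 15->8, 13->7
rank(y): 19->11, 18->10, 1->1, 15->9, 7->5, 11->7, 13->8, 2->2, 5->3, 6->4, 8->6
Step 2: d_i = R_x(i) - R_y(i); compute d_i^2.
  (6-11)^2=25, (9-10)^2=1, (4-1)^2=9, (10-9)^2=1, (5-5)^2=0, (11-7)^2=16, (3-8)^2=25, (1-2)^2=1, (2-3)^2=1, (8-4)^2=16, (7-6)^2=1
sum(d^2) = 96.
Step 3: rho = 1 - 6*96 / (11*(11^2 - 1)) = 1 - 576/1320 = 0.563636.
Step 4: Under H0, t = rho * sqrt((n-2)/(1-rho^2)) = 2.0470 ~ t(9).
Step 5: Two-sided p-value from the t-distribution with 9 df = 0.070952.
Step 6: alpha = 0.05. fail to reject H0.

rho = 0.5636, p = 0.070952, fail to reject H0 at alpha = 0.05.


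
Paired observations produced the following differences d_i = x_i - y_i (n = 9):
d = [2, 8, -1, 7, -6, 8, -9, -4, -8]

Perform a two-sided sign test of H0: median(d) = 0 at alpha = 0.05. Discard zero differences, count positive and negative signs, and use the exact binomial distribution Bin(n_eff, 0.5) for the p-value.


Step 1: Discard zero differences. Original n = 9; n_eff = number of nonzero differences = 9.
Nonzero differences (with sign): +2, +8, -1, +7, -6, +8, -9, -4, -8
Step 2: Count signs: positive = 4, negative = 5.
Step 3: Under H0: P(positive) = 0.5, so the number of positives S ~ Bin(9, 0.5).
Step 4: Two-sided exact p-value = sum of Bin(9,0.5) probabilities at or below the observed probability = 1.000000.
Step 5: alpha = 0.05. fail to reject H0.

n_eff = 9, pos = 4, neg = 5, p = 1.000000, fail to reject H0.


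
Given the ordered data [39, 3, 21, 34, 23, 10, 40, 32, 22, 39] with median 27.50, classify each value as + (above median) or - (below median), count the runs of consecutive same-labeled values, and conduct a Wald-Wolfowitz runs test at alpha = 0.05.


Step 1: Compute median = 27.50; label A = above, B = below.
Labels in order: ABBABBAABA  (n_A = 5, n_B = 5)
Step 2: Count runs R = 7.
Step 3: Under H0 (random ordering), E[R] = 2*n_A*n_B/(n_A+n_B) + 1 = 2*5*5/10 + 1 = 6.0000.
        Var[R] = 2*n_A*n_B*(2*n_A*n_B - n_A - n_B) / ((n_A+n_B)^2 * (n_A+n_B-1)) = 2000/900 = 2.2222.
        SD[R] = 1.4907.
Step 4: Continuity-corrected z = (R - 0.5 - E[R]) / SD[R] = (7 - 0.5 - 6.0000) / 1.4907 = 0.3354.
Step 5: Two-sided p-value via normal approximation = 2*(1 - Phi(|z|)) = 0.737316.
Step 6: alpha = 0.05. fail to reject H0.

R = 7, z = 0.3354, p = 0.737316, fail to reject H0.


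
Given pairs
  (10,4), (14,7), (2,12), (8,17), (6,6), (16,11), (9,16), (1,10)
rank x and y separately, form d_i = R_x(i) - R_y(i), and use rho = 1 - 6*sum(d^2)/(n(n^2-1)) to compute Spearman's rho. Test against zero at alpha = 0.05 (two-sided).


Step 1: Rank x and y separately (midranks; no ties here).
rank(x): 10->6, 14->7, 2->2, 8->4, 6->3, 16->8, 9->5, 1->1
rank(y): 4->1, 7->3, 12->6, 17->8, 6->2, 11->5, 16->7, 10->4
Step 2: d_i = R_x(i) - R_y(i); compute d_i^2.
  (6-1)^2=25, (7-3)^2=16, (2-6)^2=16, (4-8)^2=16, (3-2)^2=1, (8-5)^2=9, (5-7)^2=4, (1-4)^2=9
sum(d^2) = 96.
Step 3: rho = 1 - 6*96 / (8*(8^2 - 1)) = 1 - 576/504 = -0.142857.
Step 4: Under H0, t = rho * sqrt((n-2)/(1-rho^2)) = -0.3536 ~ t(6).
Step 5: Two-sided p-value from the t-distribution with 6 df = 0.735765.
Step 6: alpha = 0.05. fail to reject H0.

rho = -0.1429, p = 0.735765, fail to reject H0 at alpha = 0.05.


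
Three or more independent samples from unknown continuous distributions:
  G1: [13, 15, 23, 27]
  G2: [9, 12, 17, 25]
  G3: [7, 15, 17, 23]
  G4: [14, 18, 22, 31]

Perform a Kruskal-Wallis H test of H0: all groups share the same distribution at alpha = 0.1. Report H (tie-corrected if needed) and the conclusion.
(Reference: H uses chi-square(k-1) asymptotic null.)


Step 1: Combine all N = 16 observations and assign midranks.
sorted (value, group, rank): (7,G3,1), (9,G2,2), (12,G2,3), (13,G1,4), (14,G4,5), (15,G1,6.5), (15,G3,6.5), (17,G2,8.5), (17,G3,8.5), (18,G4,10), (22,G4,11), (23,G1,12.5), (23,G3,12.5), (25,G2,14), (27,G1,15), (31,G4,16)
Step 2: Sum ranks within each group.
R_1 = 38 (n_1 = 4)
R_2 = 27.5 (n_2 = 4)
R_3 = 28.5 (n_3 = 4)
R_4 = 42 (n_4 = 4)
Step 3: H = 12/(N(N+1)) * sum(R_i^2/n_i) - 3(N+1)
     = 12/(16*17) * (38^2/4 + 27.5^2/4 + 28.5^2/4 + 42^2/4) - 3*17
     = 0.044118 * 1194.12 - 51
     = 1.681985.
Step 4: Ties present; correction factor C = 1 - 18/(16^3 - 16) = 0.995588. Corrected H = 1.681985 / 0.995588 = 1.689439.
Step 5: Under H0, H ~ chi^2(3); p-value = 0.639284.
Step 6: alpha = 0.1. fail to reject H0.

H = 1.6894, df = 3, p = 0.639284, fail to reject H0.


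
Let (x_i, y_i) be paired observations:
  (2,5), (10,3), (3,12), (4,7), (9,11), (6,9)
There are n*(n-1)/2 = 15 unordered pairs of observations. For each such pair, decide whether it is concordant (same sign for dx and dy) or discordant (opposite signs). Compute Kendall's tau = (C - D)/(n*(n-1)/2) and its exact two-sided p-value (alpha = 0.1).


Step 1: Enumerate the 15 unordered pairs (i,j) with i<j and classify each by sign(x_j-x_i) * sign(y_j-y_i).
  (1,2):dx=+8,dy=-2->D; (1,3):dx=+1,dy=+7->C; (1,4):dx=+2,dy=+2->C; (1,5):dx=+7,dy=+6->C
  (1,6):dx=+4,dy=+4->C; (2,3):dx=-7,dy=+9->D; (2,4):dx=-6,dy=+4->D; (2,5):dx=-1,dy=+8->D
  (2,6):dx=-4,dy=+6->D; (3,4):dx=+1,dy=-5->D; (3,5):dx=+6,dy=-1->D; (3,6):dx=+3,dy=-3->D
  (4,5):dx=+5,dy=+4->C; (4,6):dx=+2,dy=+2->C; (5,6):dx=-3,dy=-2->C
Step 2: C = 7, D = 8, total pairs = 15.
Step 3: tau = (C - D)/(n(n-1)/2) = (7 - 8)/15 = -0.066667.
Step 4: Exact two-sided p-value (enumerate n! = 720 permutations of y under H0): p = 1.000000.
Step 5: alpha = 0.1. fail to reject H0.

tau_b = -0.0667 (C=7, D=8), p = 1.000000, fail to reject H0.


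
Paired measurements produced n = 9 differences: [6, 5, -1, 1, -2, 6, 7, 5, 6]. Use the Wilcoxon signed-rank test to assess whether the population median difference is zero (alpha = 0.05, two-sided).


Step 1: Drop any zero differences (none here) and take |d_i|.
|d| = [6, 5, 1, 1, 2, 6, 7, 5, 6]
Step 2: Midrank |d_i| (ties get averaged ranks).
ranks: |6|->7, |5|->4.5, |1|->1.5, |1|->1.5, |2|->3, |6|->7, |7|->9, |5|->4.5, |6|->7
Step 3: Attach original signs; sum ranks with positive sign and with negative sign.
W+ = 7 + 4.5 + 1.5 + 7 + 9 + 4.5 + 7 = 40.5
W- = 1.5 + 3 = 4.5
(Check: W+ + W- = 45 should equal n(n+1)/2 = 45.)
Step 4: Test statistic W = min(W+, W-) = 4.5.
Step 5: Ties in |d|, so use the tie-corrected normal approximation.
        E[W] = n(n+1)/4 = 9*10/4 = 22.5.
        Tie groups: |d|=1 (t=2), |d|=5 (t=2), |d|=6 (t=3); sum(t^3 - t) = 36.
        Var[W] = n(n+1)(2n+1)/24 - sum(t^3-t)/48 = 1710/24 - 36/48 = 70.5.
        z = (W - E[W]) / sqrt(Var[W]) = (4.5 - 22.5) / 8.3964 = -2.1438.
        Two-sided p = 2*Phi(z) = 0.032051.
Step 6: alpha = 0.05. reject H0.

W+ = 40.5, W- = 4.5, W = min = 4.5, p = 0.032051, reject H0.


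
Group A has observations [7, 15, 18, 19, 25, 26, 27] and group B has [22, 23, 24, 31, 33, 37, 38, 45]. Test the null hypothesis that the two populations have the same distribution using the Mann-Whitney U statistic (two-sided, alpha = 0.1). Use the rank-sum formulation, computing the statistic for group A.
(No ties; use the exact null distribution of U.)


Step 1: Combine and sort all 15 observations; assign midranks.
sorted (value, group): (7,X), (15,X), (18,X), (19,X), (22,Y), (23,Y), (24,Y), (25,X), (26,X), (27,X), (31,Y), (33,Y), (37,Y), (38,Y), (45,Y)
ranks: 7->1, 15->2, 18->3, 19->4, 22->5, 23->6, 24->7, 25->8, 26->9, 27->10, 31->11, 33->12, 37->13, 38->14, 45->15
Step 2: Rank sum for X: R1 = 1 + 2 + 3 + 4 + 8 + 9 + 10 = 37.
Step 3: U_X = R1 - n1(n1+1)/2 = 37 - 7*8/2 = 37 - 28 = 9.
       U_Y = n1*n2 - U_X = 56 - 9 = 47.
Step 4: No ties, so the exact null distribution of U (based on enumerating the C(15,7) = 6435 equally likely rank assignments) gives the two-sided p-value.
Step 5: p-value = 0.028904; compare to alpha = 0.1. reject H0.

U_X = 9, p = 0.028904, reject H0 at alpha = 0.1.


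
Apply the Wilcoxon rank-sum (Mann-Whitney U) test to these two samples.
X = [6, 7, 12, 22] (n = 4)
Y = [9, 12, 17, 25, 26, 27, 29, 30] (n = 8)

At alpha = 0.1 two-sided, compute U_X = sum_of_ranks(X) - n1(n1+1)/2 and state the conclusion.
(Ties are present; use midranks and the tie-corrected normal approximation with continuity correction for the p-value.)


Step 1: Combine and sort all 12 observations; assign midranks.
sorted (value, group): (6,X), (7,X), (9,Y), (12,X), (12,Y), (17,Y), (22,X), (25,Y), (26,Y), (27,Y), (29,Y), (30,Y)
ranks: 6->1, 7->2, 9->3, 12->4.5, 12->4.5, 17->6, 22->7, 25->8, 26->9, 27->10, 29->11, 30->12
Step 2: Rank sum for X: R1 = 1 + 2 + 4.5 + 7 = 14.5.
Step 3: U_X = R1 - n1(n1+1)/2 = 14.5 - 4*5/2 = 14.5 - 10 = 4.5.
       U_Y = n1*n2 - U_X = 32 - 4.5 = 27.5.
Step 4: Ties are present, so use the tie-corrected normal approximation (with continuity correction) for the p-value.
Step 5: p-value = 0.061271; compare to alpha = 0.1. reject H0.

U_X = 4.5, p = 0.061271, reject H0 at alpha = 0.1.


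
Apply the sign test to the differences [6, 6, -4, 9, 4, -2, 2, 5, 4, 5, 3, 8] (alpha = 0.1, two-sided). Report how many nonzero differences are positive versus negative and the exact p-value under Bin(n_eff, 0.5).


Step 1: Discard zero differences. Original n = 12; n_eff = number of nonzero differences = 12.
Nonzero differences (with sign): +6, +6, -4, +9, +4, -2, +2, +5, +4, +5, +3, +8
Step 2: Count signs: positive = 10, negative = 2.
Step 3: Under H0: P(positive) = 0.5, so the number of positives S ~ Bin(12, 0.5).
Step 4: Two-sided exact p-value = sum of Bin(12,0.5) probabilities at or below the observed probability = 0.038574.
Step 5: alpha = 0.1. reject H0.

n_eff = 12, pos = 10, neg = 2, p = 0.038574, reject H0.


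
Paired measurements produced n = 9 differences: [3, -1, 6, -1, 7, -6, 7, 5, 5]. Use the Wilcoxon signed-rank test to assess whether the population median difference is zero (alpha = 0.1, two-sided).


Step 1: Drop any zero differences (none here) and take |d_i|.
|d| = [3, 1, 6, 1, 7, 6, 7, 5, 5]
Step 2: Midrank |d_i| (ties get averaged ranks).
ranks: |3|->3, |1|->1.5, |6|->6.5, |1|->1.5, |7|->8.5, |6|->6.5, |7|->8.5, |5|->4.5, |5|->4.5
Step 3: Attach original signs; sum ranks with positive sign and with negative sign.
W+ = 3 + 6.5 + 8.5 + 8.5 + 4.5 + 4.5 = 35.5
W- = 1.5 + 1.5 + 6.5 = 9.5
(Check: W+ + W- = 45 should equal n(n+1)/2 = 45.)
Step 4: Test statistic W = min(W+, W-) = 9.5.
Step 5: Ties in |d|, so use the tie-corrected normal approximation.
        E[W] = n(n+1)/4 = 9*10/4 = 22.5.
        Tie groups: |d|=1 (t=2), |d|=5 (t=2), |d|=6 (t=2), |d|=7 (t=2); sum(t^3 - t) = 24.
        Var[W] = n(n+1)(2n+1)/24 - sum(t^3-t)/48 = 1710/24 - 24/48 = 70.75.
        z = (W - E[W]) / sqrt(Var[W]) = (9.5 - 22.5) / 8.4113 = -1.5455.
        Two-sided p = 2*Phi(z) = 0.122216.
Step 6: alpha = 0.1. fail to reject H0.

W+ = 35.5, W- = 9.5, W = min = 9.5, p = 0.122216, fail to reject H0.


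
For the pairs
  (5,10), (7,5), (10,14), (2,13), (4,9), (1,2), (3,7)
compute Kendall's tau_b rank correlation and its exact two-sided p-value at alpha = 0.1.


Step 1: Enumerate the 21 unordered pairs (i,j) with i<j and classify each by sign(x_j-x_i) * sign(y_j-y_i).
  (1,2):dx=+2,dy=-5->D; (1,3):dx=+5,dy=+4->C; (1,4):dx=-3,dy=+3->D; (1,5):dx=-1,dy=-1->C
  (1,6):dx=-4,dy=-8->C; (1,7):dx=-2,dy=-3->C; (2,3):dx=+3,dy=+9->C; (2,4):dx=-5,dy=+8->D
  (2,5):dx=-3,dy=+4->D; (2,6):dx=-6,dy=-3->C; (2,7):dx=-4,dy=+2->D; (3,4):dx=-8,dy=-1->C
  (3,5):dx=-6,dy=-5->C; (3,6):dx=-9,dy=-12->C; (3,7):dx=-7,dy=-7->C; (4,5):dx=+2,dy=-4->D
  (4,6):dx=-1,dy=-11->C; (4,7):dx=+1,dy=-6->D; (5,6):dx=-3,dy=-7->C; (5,7):dx=-1,dy=-2->C
  (6,7):dx=+2,dy=+5->C
Step 2: C = 14, D = 7, total pairs = 21.
Step 3: tau = (C - D)/(n(n-1)/2) = (14 - 7)/21 = 0.333333.
Step 4: Exact two-sided p-value (enumerate n! = 5040 permutations of y under H0): p = 0.381349.
Step 5: alpha = 0.1. fail to reject H0.

tau_b = 0.3333 (C=14, D=7), p = 0.381349, fail to reject H0.


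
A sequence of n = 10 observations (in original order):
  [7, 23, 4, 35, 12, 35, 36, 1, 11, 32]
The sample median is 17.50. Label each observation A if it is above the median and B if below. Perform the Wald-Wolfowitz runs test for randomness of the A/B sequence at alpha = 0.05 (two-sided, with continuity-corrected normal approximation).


Step 1: Compute median = 17.50; label A = above, B = below.
Labels in order: BABABAABBA  (n_A = 5, n_B = 5)
Step 2: Count runs R = 8.
Step 3: Under H0 (random ordering), E[R] = 2*n_A*n_B/(n_A+n_B) + 1 = 2*5*5/10 + 1 = 6.0000.
        Var[R] = 2*n_A*n_B*(2*n_A*n_B - n_A - n_B) / ((n_A+n_B)^2 * (n_A+n_B-1)) = 2000/900 = 2.2222.
        SD[R] = 1.4907.
Step 4: Continuity-corrected z = (R - 0.5 - E[R]) / SD[R] = (8 - 0.5 - 6.0000) / 1.4907 = 1.0062.
Step 5: Two-sided p-value via normal approximation = 2*(1 - Phi(|z|)) = 0.314305.
Step 6: alpha = 0.05. fail to reject H0.

R = 8, z = 1.0062, p = 0.314305, fail to reject H0.


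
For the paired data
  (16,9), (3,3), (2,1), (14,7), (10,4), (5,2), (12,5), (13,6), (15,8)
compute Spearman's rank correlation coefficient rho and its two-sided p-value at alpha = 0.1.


Step 1: Rank x and y separately (midranks; no ties here).
rank(x): 16->9, 3->2, 2->1, 14->7, 10->4, 5->3, 12->5, 13->6, 15->8
rank(y): 9->9, 3->3, 1->1, 7->7, 4->4, 2->2, 5->5, 6->6, 8->8
Step 2: d_i = R_x(i) - R_y(i); compute d_i^2.
  (9-9)^2=0, (2-3)^2=1, (1-1)^2=0, (7-7)^2=0, (4-4)^2=0, (3-2)^2=1, (5-5)^2=0, (6-6)^2=0, (8-8)^2=0
sum(d^2) = 2.
Step 3: rho = 1 - 6*2 / (9*(9^2 - 1)) = 1 - 12/720 = 0.983333.
Step 4: Under H0, t = rho * sqrt((n-2)/(1-rho^2)) = 14.3096 ~ t(7).
Step 5: Two-sided p-value from the t-distribution with 7 df = 0.000002.
Step 6: alpha = 0.1. reject H0.

rho = 0.9833, p = 0.000002, reject H0 at alpha = 0.1.


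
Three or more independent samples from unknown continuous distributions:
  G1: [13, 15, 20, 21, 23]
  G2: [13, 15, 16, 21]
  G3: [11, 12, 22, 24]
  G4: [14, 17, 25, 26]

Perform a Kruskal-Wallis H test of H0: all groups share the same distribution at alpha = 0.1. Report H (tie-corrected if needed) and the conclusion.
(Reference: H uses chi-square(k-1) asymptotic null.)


Step 1: Combine all N = 17 observations and assign midranks.
sorted (value, group, rank): (11,G3,1), (12,G3,2), (13,G1,3.5), (13,G2,3.5), (14,G4,5), (15,G1,6.5), (15,G2,6.5), (16,G2,8), (17,G4,9), (20,G1,10), (21,G1,11.5), (21,G2,11.5), (22,G3,13), (23,G1,14), (24,G3,15), (25,G4,16), (26,G4,17)
Step 2: Sum ranks within each group.
R_1 = 45.5 (n_1 = 5)
R_2 = 29.5 (n_2 = 4)
R_3 = 31 (n_3 = 4)
R_4 = 47 (n_4 = 4)
Step 3: H = 12/(N(N+1)) * sum(R_i^2/n_i) - 3(N+1)
     = 12/(17*18) * (45.5^2/5 + 29.5^2/4 + 31^2/4 + 47^2/4) - 3*18
     = 0.039216 * 1424.11 - 54
     = 1.847549.
Step 4: Ties present; correction factor C = 1 - 18/(17^3 - 17) = 0.996324. Corrected H = 1.847549 / 0.996324 = 1.854367.
Step 5: Under H0, H ~ chi^2(3); p-value = 0.603176.
Step 6: alpha = 0.1. fail to reject H0.

H = 1.8544, df = 3, p = 0.603176, fail to reject H0.


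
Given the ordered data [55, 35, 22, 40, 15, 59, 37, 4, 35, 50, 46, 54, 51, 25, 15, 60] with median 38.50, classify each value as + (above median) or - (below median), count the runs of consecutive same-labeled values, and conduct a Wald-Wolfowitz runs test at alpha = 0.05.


Step 1: Compute median = 38.50; label A = above, B = below.
Labels in order: ABBABABBBAAAABBA  (n_A = 8, n_B = 8)
Step 2: Count runs R = 9.
Step 3: Under H0 (random ordering), E[R] = 2*n_A*n_B/(n_A+n_B) + 1 = 2*8*8/16 + 1 = 9.0000.
        Var[R] = 2*n_A*n_B*(2*n_A*n_B - n_A - n_B) / ((n_A+n_B)^2 * (n_A+n_B-1)) = 14336/3840 = 3.7333.
        SD[R] = 1.9322.
Step 4: R = E[R], so z = 0 with no continuity correction.
Step 5: Two-sided p-value via normal approximation = 2*(1 - Phi(|z|)) = 1.000000.
Step 6: alpha = 0.05. fail to reject H0.

R = 9, z = 0.0000, p = 1.000000, fail to reject H0.
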